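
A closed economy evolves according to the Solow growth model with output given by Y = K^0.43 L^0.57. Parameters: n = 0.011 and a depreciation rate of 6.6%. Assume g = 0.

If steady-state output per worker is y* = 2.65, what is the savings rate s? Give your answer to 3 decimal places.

s ≈ 0.280

Steady state requires s·f(k) = (n + δ)·k, i.e. s·k^α = (n + δ)·k.
Since y* = [s/(n + δ)]^(α/(1−α)), we have s/(n + δ) = (y*)^((1−α)/α) = 2.65^1.3256 = 3.6396.
Therefore s = 3.6396 × (n + δ) = 3.6396 × 0.077 = 0.2802.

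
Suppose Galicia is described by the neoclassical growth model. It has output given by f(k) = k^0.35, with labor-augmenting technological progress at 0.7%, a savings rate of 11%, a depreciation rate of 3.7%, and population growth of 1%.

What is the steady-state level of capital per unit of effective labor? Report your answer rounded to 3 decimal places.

Steady state requires s·f(k) = (n + g + δ)·k, i.e. s·k^α = (n + g + δ)·k.
Rearranging, k^(1−α) = s / (n + g + δ).
k^0.65 = 0.11 / (0.010 + 0.007 + 0.037) = 0.11 / 0.054 = 2.0370
k* = 2.0370^(1/0.65) ≈ 2.9879

k* = 2.988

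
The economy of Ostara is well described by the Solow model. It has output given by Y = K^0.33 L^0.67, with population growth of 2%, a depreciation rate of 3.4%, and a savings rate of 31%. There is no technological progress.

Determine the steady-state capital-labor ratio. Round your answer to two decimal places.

k* = 13.58

At the steady state, Δk = 0, so s·k^α = (n + δ)·k.
Rearranging, k^(1−α) = s / (n + δ).
k^0.67 = 0.31 / (0.020 + 0.034) = 0.31 / 0.054 = 5.7407
k* = 5.7407^(1/0.67) ≈ 13.5764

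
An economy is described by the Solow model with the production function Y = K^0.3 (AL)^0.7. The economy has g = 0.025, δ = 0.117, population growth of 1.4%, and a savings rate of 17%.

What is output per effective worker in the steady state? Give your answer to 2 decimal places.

y* ≈ 1.04

In steady state, investment equals break-even investment: s·k^α = (n + g + δ)·k.
Dividing both sides by k: k^(1−α) = s / (n + g + δ).
k^0.7 = 0.17 / (0.014 + 0.025 + 0.117) = 0.17 / 0.156 = 1.0897
k* = 1.0897^(1/0.7) ≈ 1.1306
y* = (k*)^α = 1.1306^0.3 ≈ 1.0375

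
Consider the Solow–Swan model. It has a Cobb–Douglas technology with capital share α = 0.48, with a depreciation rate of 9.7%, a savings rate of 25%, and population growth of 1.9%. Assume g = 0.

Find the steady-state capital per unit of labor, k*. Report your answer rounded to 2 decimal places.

In steady state, investment equals break-even investment: s·k^α = (n + δ)·k.
Dividing both sides by k: k^(1−α) = s / (n + δ).
k^0.52 = 0.25 / (0.019 + 0.097) = 0.25 / 0.116 = 2.1552
k* = 2.1552^(1/0.52) ≈ 4.3785

k* = 4.38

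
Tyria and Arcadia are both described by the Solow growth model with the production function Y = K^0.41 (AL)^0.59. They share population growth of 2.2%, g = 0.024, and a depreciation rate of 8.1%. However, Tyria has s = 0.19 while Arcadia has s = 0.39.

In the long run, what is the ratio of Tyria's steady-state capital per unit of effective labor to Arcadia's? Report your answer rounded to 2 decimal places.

Steady-state k* = [s/(n + g + δ)]^(1/(1−α)), so the ratio is [ (s_T/(n + g + δ)_T) / (s_A/(n + g + δ)_A) ]^1.6949.
s_T/(n + g + δ)_T = 0.19/0.127 = 1.4961; s_A/(n + g + δ)_A = 0.39/0.127 = 3.0709.
Ratio = (1.4961/3.0709)^1.6949 = 0.4872^1.6949 ≈ 0.2956

ratio ≈ 0.30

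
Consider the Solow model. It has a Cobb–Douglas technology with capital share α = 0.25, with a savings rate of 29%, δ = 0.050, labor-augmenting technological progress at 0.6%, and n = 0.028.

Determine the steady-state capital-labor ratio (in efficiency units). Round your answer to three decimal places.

At the steady state, Δk = 0, so s·k^α = (n + g + δ)·k.
Rearranging, k^(1−α) = s / (n + g + δ).
k^0.75 = 0.29 / (0.028 + 0.006 + 0.050) = 0.29 / 0.084 = 3.4524
k* = 3.4524^(1/0.75) ≈ 5.2179

k* = 5.218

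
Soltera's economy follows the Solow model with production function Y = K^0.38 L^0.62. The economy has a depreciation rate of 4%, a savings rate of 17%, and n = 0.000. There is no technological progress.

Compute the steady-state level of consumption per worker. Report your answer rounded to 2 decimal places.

In steady state, investment equals break-even investment: s·k^α = (n + δ)·k.
Dividing both sides by k: k^(1−α) = s / (n + δ).
k^0.62 = 0.17 / (0.000 + 0.040) = 0.17 / 0.040 = 4.2500
k* = 4.2500^(1/0.62) ≈ 10.3165
y* = (k*)^α = 10.3165^0.38 ≈ 2.4274
c* = (1 − s)·y* = (1 − 0.17) × 2.4274 ≈ 2.0147

c* ≈ 2.01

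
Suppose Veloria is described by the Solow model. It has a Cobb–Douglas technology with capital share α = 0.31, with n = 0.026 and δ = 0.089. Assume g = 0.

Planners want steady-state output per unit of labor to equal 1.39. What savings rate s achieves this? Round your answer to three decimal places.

s ≈ 0.239

In steady state, investment equals break-even investment: s·k^α = (n + δ)·k.
Since y* = [s/(n + δ)]^(α/(1−α)), we have s/(n + δ) = (y*)^((1−α)/α) = 1.39^2.2258 = 2.0812.
Therefore s = 2.0812 × (n + δ) = 2.0812 × 0.115 = 0.2393.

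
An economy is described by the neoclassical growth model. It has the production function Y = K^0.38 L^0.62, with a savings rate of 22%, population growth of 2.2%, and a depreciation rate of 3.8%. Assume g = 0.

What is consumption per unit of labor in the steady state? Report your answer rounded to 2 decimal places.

c* = 1.73

In steady state, investment equals break-even investment: s·k^α = (n + δ)·k.
Rearranging, k^(1−α) = s / (n + δ).
k^0.62 = 0.22 / (0.022 + 0.038) = 0.22 / 0.060 = 3.6667
k* = 3.6667^(1/0.62) ≈ 8.1306
y* = (k*)^α = 8.1306^0.38 ≈ 2.2174
c* = (1 − s)·y* = (1 − 0.22) × 2.2174 ≈ 1.7296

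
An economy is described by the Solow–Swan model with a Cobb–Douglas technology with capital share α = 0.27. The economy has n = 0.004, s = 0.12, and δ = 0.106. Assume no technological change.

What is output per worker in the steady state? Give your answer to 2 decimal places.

y* = 1.03

In steady state, investment equals break-even investment: s·k^α = (n + δ)·k.
Rearranging, k^(1−α) = s / (n + δ).
k^0.73 = 0.12 / (0.004 + 0.106) = 0.12 / 0.110 = 1.0909
k* = 1.0909^(1/0.73) ≈ 1.1266
y* = (k*)^α = 1.1266^0.27 ≈ 1.0327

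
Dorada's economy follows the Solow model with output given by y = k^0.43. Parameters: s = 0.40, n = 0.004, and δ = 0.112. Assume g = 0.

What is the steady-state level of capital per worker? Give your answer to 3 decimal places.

k* ≈ 8.773

At the steady state, Δk = 0, so s·k^α = (n + δ)·k.
Dividing both sides by k: k^(1−α) = s / (n + δ).
k^0.57 = 0.40 / (0.004 + 0.112) = 0.40 / 0.116 = 3.4483
k* = 3.4483^(1/0.57) ≈ 8.7734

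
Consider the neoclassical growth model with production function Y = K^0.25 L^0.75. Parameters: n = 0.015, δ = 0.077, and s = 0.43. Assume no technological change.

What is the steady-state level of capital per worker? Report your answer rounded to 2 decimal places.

Steady state requires s·f(k) = (n + δ)·k, i.e. s·k^α = (n + δ)·k.
Dividing both sides by k: k^(1−α) = s / (n + δ).
k^0.75 = 0.43 / (0.015 + 0.077) = 0.43 / 0.092 = 4.6739
k* = 4.6739^(1/0.75) ≈ 7.8146

k* = 7.81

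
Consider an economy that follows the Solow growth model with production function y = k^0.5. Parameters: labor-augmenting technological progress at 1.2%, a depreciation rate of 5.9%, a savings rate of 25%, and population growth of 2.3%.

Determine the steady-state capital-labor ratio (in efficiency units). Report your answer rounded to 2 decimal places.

In steady state, investment equals break-even investment: s·k^α = (n + g + δ)·k.
Rearranging, k^(1−α) = s / (n + g + δ).
k^0.5 = 0.25 / (0.023 + 0.012 + 0.059) = 0.25 / 0.094 = 2.6596
k* = 2.6596^(1/0.5) ≈ 7.0735

k* ≈ 7.07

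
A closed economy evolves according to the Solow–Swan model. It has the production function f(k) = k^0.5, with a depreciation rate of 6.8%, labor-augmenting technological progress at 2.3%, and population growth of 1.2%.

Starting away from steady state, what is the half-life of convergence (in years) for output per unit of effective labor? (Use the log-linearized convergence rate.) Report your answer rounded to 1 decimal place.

Near the steady state the convergence rate is λ = (1 − α)(n + g + δ).
λ = (1 − 0.5) × 0.103 = 0.5 × 0.103 = 0.0515
Half-life = ln 2 / λ = 0.6931 / 0.0515 ≈ 13.46 years

about 13.5 years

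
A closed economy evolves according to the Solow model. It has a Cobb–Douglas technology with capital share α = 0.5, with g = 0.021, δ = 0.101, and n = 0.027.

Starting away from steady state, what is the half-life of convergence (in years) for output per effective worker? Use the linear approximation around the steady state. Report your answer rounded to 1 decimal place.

Near the steady state the convergence rate is λ = (1 − α)(n + g + δ).
λ = (1 − 0.5) × 0.149 = 0.5 × 0.149 = 0.0745
Half-life = ln 2 / λ = 0.6931 / 0.0745 ≈ 9.30 years

half-life ≈ 9.3 years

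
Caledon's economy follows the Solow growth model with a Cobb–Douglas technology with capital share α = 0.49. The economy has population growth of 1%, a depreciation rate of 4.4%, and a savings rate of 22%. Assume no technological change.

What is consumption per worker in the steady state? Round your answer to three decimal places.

c* ≈ 3.007

In steady state, investment equals break-even investment: s·k^α = (n + δ)·k.
Dividing both sides by k: k^(1−α) = s / (n + δ).
k^0.51 = 0.22 / (0.010 + 0.044) = 0.22 / 0.054 = 4.0741
k* = 4.0741^(1/0.51) ≈ 15.7087
y* = (k*)^α = 15.7087^0.49 ≈ 3.8557
c* = (1 − s)·y* = (1 − 0.22) × 3.8557 ≈ 3.0074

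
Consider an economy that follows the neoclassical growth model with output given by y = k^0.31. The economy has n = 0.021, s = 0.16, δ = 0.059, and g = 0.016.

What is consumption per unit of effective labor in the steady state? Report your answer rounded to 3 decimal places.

c* = 1.057

In steady state, investment equals break-even investment: s·k^α = (n + g + δ)·k.
Rearranging, k^(1−α) = s / (n + g + δ).
k^0.69 = 0.16 / (0.021 + 0.016 + 0.059) = 0.16 / 0.096 = 1.6667
k* = 1.6667^(1/0.69) ≈ 2.0967
y* = (k*)^α = 2.0967^0.31 ≈ 1.2580
c* = (1 − s)·y* = (1 − 0.16) × 1.2580 ≈ 1.0567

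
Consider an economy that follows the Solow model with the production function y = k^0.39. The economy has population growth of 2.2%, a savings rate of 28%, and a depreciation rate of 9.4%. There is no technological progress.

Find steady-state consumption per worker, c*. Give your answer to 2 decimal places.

In steady state, investment equals break-even investment: s·k^α = (n + δ)·k.
Dividing both sides by k: k^(1−α) = s / (n + δ).
k^0.61 = 0.28 / (0.022 + 0.094) = 0.28 / 0.116 = 2.4138
k* = 2.4138^(1/0.61) ≈ 4.2401
y* = (k*)^α = 4.2401^0.39 ≈ 1.7566
c* = (1 − s)·y* = (1 − 0.28) × 1.7566 ≈ 1.2648

c* = 1.26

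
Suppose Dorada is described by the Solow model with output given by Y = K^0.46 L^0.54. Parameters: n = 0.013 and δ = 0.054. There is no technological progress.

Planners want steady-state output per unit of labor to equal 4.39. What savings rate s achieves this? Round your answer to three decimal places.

In steady state, investment equals break-even investment: s·k^α = (n + δ)·k.
Since y* = [s/(n + δ)]^(α/(1−α)), we have s/(n + δ) = (y*)^((1−α)/α) = 4.39^1.1739 = 5.6779.
Therefore s = 5.6779 × (n + δ) = 5.6779 × 0.067 = 0.3804.

s ≈ 0.380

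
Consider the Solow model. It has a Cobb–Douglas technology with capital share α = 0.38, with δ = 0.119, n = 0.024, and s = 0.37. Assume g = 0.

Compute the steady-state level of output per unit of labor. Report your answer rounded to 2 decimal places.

Steady state requires s·f(k) = (n + δ)·k, i.e. s·k^α = (n + δ)·k.
Rearranging, k^(1−α) = s / (n + δ).
k^0.62 = 0.37 / (0.024 + 0.119) = 0.37 / 0.143 = 2.5874
k* = 2.5874^(1/0.62) ≈ 4.6335
y* = (k*)^α = 4.6335^0.38 ≈ 1.7908

y* = 1.79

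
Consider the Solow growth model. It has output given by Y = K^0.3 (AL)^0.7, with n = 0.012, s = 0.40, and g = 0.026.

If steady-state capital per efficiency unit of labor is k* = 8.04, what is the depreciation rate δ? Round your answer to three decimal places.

Steady state requires s·f(k) = (n + g + δ)·k, i.e. s·k^α = (n + g + δ)·k.
So s / (n + g + δ) = (k*)^(1−α) = 8.04^0.7 = 4.3021.
Therefore n + g + δ = s / 4.3021 = 0.40 / 4.3021 = 0.0930, so δ = 0.0930 − 0.038 = 0.0550.

δ ≈ 0.055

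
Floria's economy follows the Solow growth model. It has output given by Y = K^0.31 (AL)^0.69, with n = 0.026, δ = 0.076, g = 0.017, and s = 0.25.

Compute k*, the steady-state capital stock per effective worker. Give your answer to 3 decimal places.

At the steady state, Δk = 0, so s·k^α = (n + g + δ)·k.
Rearranging, k^(1−α) = s / (n + g + δ).
k^0.69 = 0.25 / (0.026 + 0.017 + 0.076) = 0.25 / 0.119 = 2.1008
k* = 2.1008^(1/0.69) ≈ 2.9324

k* ≈ 2.932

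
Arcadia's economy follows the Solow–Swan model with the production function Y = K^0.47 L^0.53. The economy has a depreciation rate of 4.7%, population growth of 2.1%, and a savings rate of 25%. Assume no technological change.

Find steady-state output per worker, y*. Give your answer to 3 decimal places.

At the steady state, Δk = 0, so s·k^α = (n + δ)·k.
Rearranging, k^(1−α) = s / (n + δ).
k^0.53 = 0.25 / (0.021 + 0.047) = 0.25 / 0.068 = 3.6765
k* = 3.6765^(1/0.53) ≈ 11.6643
y* = (k*)^α = 11.6643^0.47 ≈ 3.1727

y* ≈ 3.173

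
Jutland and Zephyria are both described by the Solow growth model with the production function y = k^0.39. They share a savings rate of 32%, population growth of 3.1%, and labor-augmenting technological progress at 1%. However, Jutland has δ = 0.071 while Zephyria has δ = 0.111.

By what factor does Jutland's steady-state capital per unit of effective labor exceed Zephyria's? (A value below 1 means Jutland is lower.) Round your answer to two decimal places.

Steady-state k* = [s/(n + g + δ)]^(1/(1−α)), so the ratio is [ (s_J/(n + g + δ)_J) / (s_Z/(n + g + δ)_Z) ]^1.6393.
s_J/(n + g + δ)_J = 0.32/0.112 = 2.8571; s_Z/(n + g + δ)_Z = 0.32/0.152 = 2.1053.
Ratio = (2.8571/2.1053)^1.6393 = 1.3571^1.6393 ≈ 1.6496

k*_J / k*_Z ≈ 1.65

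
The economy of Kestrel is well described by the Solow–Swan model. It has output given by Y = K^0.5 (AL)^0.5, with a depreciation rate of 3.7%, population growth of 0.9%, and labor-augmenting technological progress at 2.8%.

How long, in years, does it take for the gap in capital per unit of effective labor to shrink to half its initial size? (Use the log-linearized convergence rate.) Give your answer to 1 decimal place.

t_½ ≈ 18.7 years

Near the steady state the convergence rate is λ = (1 − α)(n + g + δ).
λ = (1 − 0.5) × 0.074 = 0.5 × 0.074 = 0.0370
Half-life = ln 2 / λ = 0.6931 / 0.0370 ≈ 18.73 years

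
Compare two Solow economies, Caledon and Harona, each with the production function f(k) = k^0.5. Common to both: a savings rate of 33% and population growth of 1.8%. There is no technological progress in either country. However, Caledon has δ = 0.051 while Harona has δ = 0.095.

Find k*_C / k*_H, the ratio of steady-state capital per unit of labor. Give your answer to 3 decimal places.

ratio ≈ 2.682

Steady-state k* = [s/(n + δ)]^(1/(1−α)), so the ratio is [ (s_C/(n + δ)_C) / (s_H/(n + δ)_H) ]^2.
s_C/(n + δ)_C = 0.33/0.069 = 4.7826; s_H/(n + δ)_H = 0.33/0.113 = 2.9204.
Ratio = (4.7826/2.9204)^2 = 1.6377^2 ≈ 2.6821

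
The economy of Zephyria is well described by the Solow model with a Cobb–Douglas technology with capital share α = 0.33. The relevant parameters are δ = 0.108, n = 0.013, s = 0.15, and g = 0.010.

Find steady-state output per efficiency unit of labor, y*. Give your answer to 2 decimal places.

At the steady state, Δk = 0, so s·k^α = (n + g + δ)·k.
Rearranging, k^(1−α) = s / (n + g + δ).
k^0.67 = 0.15 / (0.013 + 0.010 + 0.108) = 0.15 / 0.131 = 1.1450
k* = 1.1450^(1/0.67) ≈ 1.2240
y* = (k*)^α = 1.2240^0.33 ≈ 1.0690

y* = 1.07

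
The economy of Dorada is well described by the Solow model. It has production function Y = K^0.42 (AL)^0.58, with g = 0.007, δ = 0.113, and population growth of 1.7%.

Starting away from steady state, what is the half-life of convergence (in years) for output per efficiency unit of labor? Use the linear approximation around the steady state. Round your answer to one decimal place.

t_½ ≈ 8.7 years

Near the steady state the convergence rate is λ = (1 − α)(n + g + δ).
λ = (1 − 0.42) × 0.137 = 0.58 × 0.137 = 0.07946
Half-life = ln 2 / λ = 0.6931 / 0.07946 ≈ 8.72 years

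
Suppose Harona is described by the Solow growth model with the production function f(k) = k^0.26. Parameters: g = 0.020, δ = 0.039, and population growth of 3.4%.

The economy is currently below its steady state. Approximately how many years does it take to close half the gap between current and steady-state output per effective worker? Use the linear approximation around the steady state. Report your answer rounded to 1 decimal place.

Near the steady state the convergence rate is λ = (1 − α)(n + g + δ).
λ = (1 − 0.26) × 0.093 = 0.74 × 0.093 = 0.06882
Half-life = ln 2 / λ = 0.6931 / 0.06882 ≈ 10.07 years

half-life ≈ 10.1 years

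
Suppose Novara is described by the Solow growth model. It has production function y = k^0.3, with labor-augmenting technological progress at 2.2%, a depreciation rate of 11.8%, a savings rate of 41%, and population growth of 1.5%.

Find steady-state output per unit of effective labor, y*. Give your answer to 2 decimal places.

y* = 1.52

In steady state, investment equals break-even investment: s·k^α = (n + g + δ)·k.
Rearranging, k^(1−α) = s / (n + g + δ).
k^0.7 = 0.41 / (0.015 + 0.022 + 0.118) = 0.41 / 0.155 = 2.6452
k* = 2.6452^(1/0.7) ≈ 4.0134
y* = (k*)^α = 4.0134^0.3 ≈ 1.5172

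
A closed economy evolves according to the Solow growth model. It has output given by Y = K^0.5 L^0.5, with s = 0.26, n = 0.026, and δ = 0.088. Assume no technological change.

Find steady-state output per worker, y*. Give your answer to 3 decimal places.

At the steady state, Δk = 0, so s·k^α = (n + δ)·k.
Dividing both sides by k: k^(1−α) = s / (n + δ).
k^0.5 = 0.26 / (0.026 + 0.088) = 0.26 / 0.114 = 2.2807
k* = 2.2807^(1/0.5) ≈ 5.2016
y* = (k*)^α = 5.2016^0.5 ≈ 2.2807

y* ≈ 2.281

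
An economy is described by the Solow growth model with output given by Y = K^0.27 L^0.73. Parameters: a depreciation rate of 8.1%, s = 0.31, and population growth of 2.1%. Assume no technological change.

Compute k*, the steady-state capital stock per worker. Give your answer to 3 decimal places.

k* ≈ 4.585

In steady state, investment equals break-even investment: s·k^α = (n + δ)·k.
Rearranging, k^(1−α) = s / (n + δ).
k^0.73 = 0.31 / (0.021 + 0.081) = 0.31 / 0.102 = 3.0392
k* = 3.0392^(1/0.73) ≈ 4.5847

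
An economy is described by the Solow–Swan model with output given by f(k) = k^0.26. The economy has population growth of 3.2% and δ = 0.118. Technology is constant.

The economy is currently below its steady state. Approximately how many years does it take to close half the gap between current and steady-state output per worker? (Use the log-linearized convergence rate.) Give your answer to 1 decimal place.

t_½ ≈ 6.2 years

Near the steady state the convergence rate is λ = (1 − α)(n + δ).
λ = (1 − 0.26) × 0.150 = 0.74 × 0.150 = 0.1110
Half-life = ln 2 / λ = 0.6931 / 0.1110 ≈ 6.24 years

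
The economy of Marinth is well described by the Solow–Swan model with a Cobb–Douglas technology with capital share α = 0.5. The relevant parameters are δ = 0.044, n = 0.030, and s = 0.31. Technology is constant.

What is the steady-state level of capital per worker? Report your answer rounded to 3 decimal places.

k* ≈ 17.549

In steady state, investment equals break-even investment: s·k^α = (n + δ)·k.
Rearranging, k^(1−α) = s / (n + δ).
k^0.5 = 0.31 / (0.030 + 0.044) = 0.31 / 0.074 = 4.1892
k* = 4.1892^(1/0.5) ≈ 17.5494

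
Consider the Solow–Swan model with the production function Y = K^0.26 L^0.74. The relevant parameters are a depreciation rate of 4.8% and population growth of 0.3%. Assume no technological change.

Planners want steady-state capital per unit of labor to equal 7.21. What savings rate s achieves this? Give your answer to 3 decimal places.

s ≈ 0.220

Steady state requires s·f(k) = (n + δ)·k, i.e. s·k^α = (n + δ)·k.
So s / (n + δ) = (k*)^(1−α) = 7.21^0.74 = 4.3139.
Therefore s = 4.3139 × (n + δ) = 4.3139 × 0.051 = 0.2200.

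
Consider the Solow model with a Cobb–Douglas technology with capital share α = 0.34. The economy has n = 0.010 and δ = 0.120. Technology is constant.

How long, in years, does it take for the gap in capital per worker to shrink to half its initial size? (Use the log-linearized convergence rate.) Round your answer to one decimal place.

half-life ≈ 8.1 years

Near the steady state the convergence rate is λ = (1 − α)(n + δ).
λ = (1 − 0.34) × 0.130 = 0.66 × 0.130 = 0.0858
Half-life = ln 2 / λ = 0.6931 / 0.0858 ≈ 8.08 years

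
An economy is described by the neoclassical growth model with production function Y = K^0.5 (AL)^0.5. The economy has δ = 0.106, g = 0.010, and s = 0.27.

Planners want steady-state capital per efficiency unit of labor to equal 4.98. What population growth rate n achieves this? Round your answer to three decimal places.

In steady state, investment equals break-even investment: s·k^α = (n + g + δ)·k.
So s / (n + g + δ) = (k*)^(1−α) = 4.98^0.5 = 2.2316.
Therefore n + g + δ = s / 2.2316 = 0.27 / 2.2316 = 0.1210, so n = 0.1210 − 0.116 = 0.0050.

n ≈ 0.005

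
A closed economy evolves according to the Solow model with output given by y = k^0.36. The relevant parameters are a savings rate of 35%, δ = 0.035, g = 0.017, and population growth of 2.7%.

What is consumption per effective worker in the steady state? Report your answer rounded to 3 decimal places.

At the steady state, Δk = 0, so s·k^α = (n + g + δ)·k.
Dividing both sides by k: k^(1−α) = s / (n + g + δ).
k^0.64 = 0.35 / (0.027 + 0.017 + 0.035) = 0.35 / 0.079 = 4.4304
k* = 4.4304^(1/0.64) ≈ 10.2345
y* = (k*)^α = 10.2345^0.36 ≈ 2.3101
c* = (1 − s)·y* = (1 − 0.35) × 2.3101 ≈ 1.5016

c* ≈ 1.502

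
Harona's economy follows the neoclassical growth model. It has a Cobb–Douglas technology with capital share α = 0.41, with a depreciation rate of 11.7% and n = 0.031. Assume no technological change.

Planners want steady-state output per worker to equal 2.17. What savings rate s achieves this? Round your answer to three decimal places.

s ≈ 0.451

Steady state requires s·f(k) = (n + δ)·k, i.e. s·k^α = (n + δ)·k.
Since y* = [s/(n + δ)]^(α/(1−α)), we have s/(n + δ) = (y*)^((1−α)/α) = 2.17^1.439 = 3.0491.
Therefore s = 3.0491 × (n + δ) = 3.0491 × 0.148 = 0.4513.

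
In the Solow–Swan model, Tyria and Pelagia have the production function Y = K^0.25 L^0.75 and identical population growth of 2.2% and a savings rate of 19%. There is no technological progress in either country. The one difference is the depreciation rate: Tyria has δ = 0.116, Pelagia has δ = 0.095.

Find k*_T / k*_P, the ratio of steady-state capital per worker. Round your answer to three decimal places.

k*_T / k*_P ≈ 0.802

Steady-state k* = [s/(n + δ)]^(1/(1−α)), so the ratio is [ (s_T/(n + δ)_T) / (s_P/(n + δ)_P) ]^1.3333.
s_T/(n + δ)_T = 0.19/0.138 = 1.3768; s_P/(n + δ)_P = 0.19/0.117 = 1.6239.
Ratio = (1.3768/1.6239)^1.3333 = 0.8478^1.3333 ≈ 0.8024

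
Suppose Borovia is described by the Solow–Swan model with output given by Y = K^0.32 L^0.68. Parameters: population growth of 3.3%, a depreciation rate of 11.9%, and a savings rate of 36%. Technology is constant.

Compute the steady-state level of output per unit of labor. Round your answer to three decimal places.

y* = 1.500

Steady state requires s·f(k) = (n + δ)·k, i.e. s·k^α = (n + δ)·k.
Dividing both sides by k: k^(1−α) = s / (n + δ).
k^0.68 = 0.36 / (0.033 + 0.119) = 0.36 / 0.152 = 2.3684
k* = 2.3684^(1/0.68) ≈ 3.5536
y* = (k*)^α = 3.5536^0.32 ≈ 1.5004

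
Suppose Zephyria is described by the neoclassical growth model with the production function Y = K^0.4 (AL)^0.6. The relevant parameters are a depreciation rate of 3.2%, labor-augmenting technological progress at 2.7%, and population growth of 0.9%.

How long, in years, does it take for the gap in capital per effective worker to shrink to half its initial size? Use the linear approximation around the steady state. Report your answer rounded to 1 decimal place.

Near the steady state the convergence rate is λ = (1 − α)(n + g + δ).
λ = (1 − 0.4) × 0.068 = 0.6 × 0.068 = 0.0408
Half-life = ln 2 / λ = 0.6931 / 0.0408 ≈ 16.99 years

half-life ≈ 17.0 years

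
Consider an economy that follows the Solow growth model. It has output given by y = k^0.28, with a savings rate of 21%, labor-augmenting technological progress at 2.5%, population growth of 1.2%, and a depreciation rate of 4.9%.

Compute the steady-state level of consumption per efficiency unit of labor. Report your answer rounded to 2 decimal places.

Steady state requires s·f(k) = (n + g + δ)·k, i.e. s·k^α = (n + g + δ)·k.
Dividing both sides by k: k^(1−α) = s / (n + g + δ).
k^0.72 = 0.21 / (0.012 + 0.025 + 0.049) = 0.21 / 0.086 = 2.4419
k* = 2.4419^(1/0.72) ≈ 3.4555
y* = (k*)^α = 3.4555^0.28 ≈ 1.4151
c* = (1 − s)·y* = (1 − 0.21) × 1.4151 ≈ 1.1179

c* = 1.12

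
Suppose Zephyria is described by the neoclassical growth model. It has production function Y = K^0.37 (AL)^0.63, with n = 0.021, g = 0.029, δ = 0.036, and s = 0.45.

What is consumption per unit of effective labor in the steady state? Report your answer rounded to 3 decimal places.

At the steady state, Δk = 0, so s·k^α = (n + g + δ)·k.
Dividing both sides by k: k^(1−α) = s / (n + g + δ).
k^0.63 = 0.45 / (0.021 + 0.029 + 0.036) = 0.45 / 0.086 = 5.2326
k* = 5.2326^(1/0.63) ≈ 13.8300
y* = (k*)^α = 13.8300^0.37 ≈ 2.6430
c* = (1 − s)·y* = (1 − 0.45) × 2.6430 ≈ 1.4537

c* ≈ 1.454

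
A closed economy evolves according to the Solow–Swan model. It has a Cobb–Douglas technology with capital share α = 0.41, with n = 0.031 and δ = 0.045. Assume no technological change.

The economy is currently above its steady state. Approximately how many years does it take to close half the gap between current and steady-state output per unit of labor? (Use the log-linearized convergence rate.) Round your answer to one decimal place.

Near the steady state the convergence rate is λ = (1 − α)(n + δ).
λ = (1 − 0.41) × 0.076 = 0.59 × 0.076 = 0.04484
Half-life = ln 2 / λ = 0.6931 / 0.04484 ≈ 15.46 years

half-life ≈ 15.5 years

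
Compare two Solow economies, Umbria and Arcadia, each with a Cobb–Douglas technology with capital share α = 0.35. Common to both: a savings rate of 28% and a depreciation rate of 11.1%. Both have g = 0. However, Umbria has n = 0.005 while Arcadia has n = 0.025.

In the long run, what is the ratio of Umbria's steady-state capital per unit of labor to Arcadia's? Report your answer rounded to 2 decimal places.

Steady-state k* = [s/(n + δ)]^(1/(1−α)), so the ratio is [ (s_U/(n + δ)_U) / (s_A/(n + δ)_A) ]^1.5385.
s_U/(n + δ)_U = 0.28/0.116 = 2.4138; s_A/(n + δ)_A = 0.28/0.136 = 2.0588.
Ratio = (2.4138/2.0588)^1.5385 = 1.1724^1.5385 ≈ 1.2772

k*_U / k*_A ≈ 1.28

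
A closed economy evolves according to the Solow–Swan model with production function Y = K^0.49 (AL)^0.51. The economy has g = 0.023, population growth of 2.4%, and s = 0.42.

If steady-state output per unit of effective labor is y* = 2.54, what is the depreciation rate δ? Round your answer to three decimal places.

In steady state, investment equals break-even investment: s·k^α = (n + g + δ)·k.
Since y* = [s/(n + g + δ)]^(α/(1−α)), we have s/(n + g + δ) = (y*)^((1−α)/α) = 2.54^1.0408 = 2.6385.
Therefore n + g + δ = s / 2.6385 = 0.42 / 2.6385 = 0.1592, so δ = 0.1592 − 0.047 = 0.1122.

δ ≈ 0.112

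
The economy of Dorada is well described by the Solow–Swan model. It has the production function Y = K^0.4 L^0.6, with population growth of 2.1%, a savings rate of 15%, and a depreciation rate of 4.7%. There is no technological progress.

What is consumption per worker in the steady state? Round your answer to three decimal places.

c* ≈ 1.440

In steady state, investment equals break-even investment: s·k^α = (n + δ)·k.
Dividing both sides by k: k^(1−α) = s / (n + δ).
k^0.6 = 0.15 / (0.021 + 0.047) = 0.15 / 0.068 = 2.2059
k* = 2.2059^(1/0.6) ≈ 3.7380
y* = (k*)^α = 3.7380^0.4 ≈ 1.6946
c* = (1 − s)·y* = (1 − 0.15) × 1.6946 ≈ 1.4404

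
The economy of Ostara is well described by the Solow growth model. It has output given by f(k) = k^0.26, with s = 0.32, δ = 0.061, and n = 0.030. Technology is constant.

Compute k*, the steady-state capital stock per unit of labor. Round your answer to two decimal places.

In steady state, investment equals break-even investment: s·k^α = (n + δ)·k.
Dividing both sides by k: k^(1−α) = s / (n + δ).
k^0.74 = 0.32 / (0.030 + 0.061) = 0.32 / 0.091 = 3.5165
k* = 3.5165^(1/0.74) ≈ 5.4700

k* ≈ 5.47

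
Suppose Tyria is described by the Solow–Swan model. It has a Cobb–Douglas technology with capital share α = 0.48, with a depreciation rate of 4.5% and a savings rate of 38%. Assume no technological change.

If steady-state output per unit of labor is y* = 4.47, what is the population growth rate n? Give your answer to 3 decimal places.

n ≈ 0.030

In steady state, investment equals break-even investment: s·k^α = (n + δ)·k.
Since y* = [s/(n + δ)]^(α/(1−α)), we have s/(n + δ) = (y*)^((1−α)/α) = 4.47^1.0833 = 5.0638.
Therefore n + δ = s / 5.0638 = 0.38 / 5.0638 = 0.0750, so n = 0.0750 − 0.045 = 0.0300.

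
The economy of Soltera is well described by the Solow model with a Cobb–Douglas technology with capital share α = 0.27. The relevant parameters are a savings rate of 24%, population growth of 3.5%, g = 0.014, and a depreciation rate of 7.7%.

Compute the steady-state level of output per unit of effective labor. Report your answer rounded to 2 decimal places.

y* = 1.27

Steady state requires s·f(k) = (n + g + δ)·k, i.e. s·k^α = (n + g + δ)·k.
Rearranging, k^(1−α) = s / (n + g + δ).
k^0.73 = 0.24 / (0.035 + 0.014 + 0.077) = 0.24 / 0.126 = 1.9048
k* = 1.9048^(1/0.73) ≈ 2.4174
y* = (k*)^α = 2.4174^0.27 ≈ 1.2691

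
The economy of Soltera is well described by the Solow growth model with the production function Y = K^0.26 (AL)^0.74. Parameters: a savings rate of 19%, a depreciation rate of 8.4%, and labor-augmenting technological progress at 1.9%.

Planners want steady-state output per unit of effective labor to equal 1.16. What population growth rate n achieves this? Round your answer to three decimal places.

n ≈ 0.022

In steady state, investment equals break-even investment: s·k^α = (n + g + δ)·k.
Since y* = [s/(n + g + δ)]^(α/(1−α)), we have s/(n + g + δ) = (y*)^((1−α)/α) = 1.16^2.8462 = 1.5257.
Therefore n + g + δ = s / 1.5257 = 0.19 / 1.5257 = 0.1245, so n = 0.1245 − 0.103 = 0.0215.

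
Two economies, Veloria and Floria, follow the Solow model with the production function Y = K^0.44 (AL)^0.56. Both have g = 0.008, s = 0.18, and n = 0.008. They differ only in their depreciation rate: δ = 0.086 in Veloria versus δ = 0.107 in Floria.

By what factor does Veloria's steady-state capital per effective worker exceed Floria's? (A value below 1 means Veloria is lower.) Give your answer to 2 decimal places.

k*_V / k*_F ≈ 1.40

Steady-state k* = [s/(n + g + δ)]^(1/(1−α)), so the ratio is [ (s_V/(n + g + δ)_V) / (s_F/(n + g + δ)_F) ]^1.7857.
s_V/(n + g + δ)_V = 0.18/0.102 = 1.7647; s_F/(n + g + δ)_F = 0.18/0.123 = 1.4634.
Ratio = (1.7647/1.4634)^1.7857 = 1.2059^1.7857 ≈ 1.3970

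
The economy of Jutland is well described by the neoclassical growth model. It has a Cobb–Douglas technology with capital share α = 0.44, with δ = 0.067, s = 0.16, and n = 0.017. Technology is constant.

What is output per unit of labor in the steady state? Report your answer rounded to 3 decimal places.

In steady state, investment equals break-even investment: s·k^α = (n + δ)·k.
Rearranging, k^(1−α) = s / (n + δ).
k^0.56 = 0.16 / (0.017 + 0.067) = 0.16 / 0.084 = 1.9048
k* = 1.9048^(1/0.56) ≈ 3.1603
y* = (k*)^α = 3.1603^0.44 ≈ 1.6591

y* ≈ 1.659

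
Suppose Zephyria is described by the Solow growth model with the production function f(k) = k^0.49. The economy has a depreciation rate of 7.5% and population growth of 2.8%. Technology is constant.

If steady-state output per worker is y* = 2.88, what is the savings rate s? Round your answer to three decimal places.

s ≈ 0.310

In steady state, investment equals break-even investment: s·k^α = (n + δ)·k.
Since y* = [s/(n + δ)]^(α/(1−α)), we have s/(n + δ) = (y*)^((1−α)/α) = 2.88^1.0408 = 3.0070.
Therefore s = 3.0070 × (n + δ) = 3.0070 × 0.103 = 0.3097.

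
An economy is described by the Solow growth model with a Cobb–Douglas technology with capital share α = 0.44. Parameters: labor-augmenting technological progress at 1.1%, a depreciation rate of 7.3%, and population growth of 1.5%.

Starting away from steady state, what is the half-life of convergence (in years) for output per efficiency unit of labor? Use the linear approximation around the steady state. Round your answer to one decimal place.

Near the steady state the convergence rate is λ = (1 − α)(n + g + δ).
λ = (1 − 0.44) × 0.099 = 0.56 × 0.099 = 0.05544
Half-life = ln 2 / λ = 0.6931 / 0.05544 ≈ 12.50 years

t_½ ≈ 12.5 years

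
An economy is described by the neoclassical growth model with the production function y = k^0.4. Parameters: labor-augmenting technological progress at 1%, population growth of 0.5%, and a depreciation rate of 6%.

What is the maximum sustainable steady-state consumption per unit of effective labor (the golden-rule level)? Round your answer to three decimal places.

At the golden rule, f'(k) = n + g + δ, so α·k^(α−1) = n + g + δ and k_gold = (α/(n + g + δ))^(1/(1−α)).
k_gold = (0.4/0.075)^(1/0.6) = 5.3333^1.6667 ≈ 16.2811
c_gold = f(k_gold) − (n + g + δ)·k_gold = 3.0526 − 0.075×16.2811 ≈ 1.8315

c_gold ≈ 1.832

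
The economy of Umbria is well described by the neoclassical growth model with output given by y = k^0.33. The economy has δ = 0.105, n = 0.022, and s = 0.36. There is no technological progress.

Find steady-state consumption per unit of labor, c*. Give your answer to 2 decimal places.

At the steady state, Δk = 0, so s·k^α = (n + δ)·k.
Rearranging, k^(1−α) = s / (n + δ).
k^0.67 = 0.36 / (0.022 + 0.105) = 0.36 / 0.127 = 2.8346
k* = 2.8346^(1/0.67) ≈ 4.7354
y* = (k*)^α = 4.7354^0.33 ≈ 1.6706
c* = (1 − s)·y* = (1 − 0.36) × 1.6706 ≈ 1.0692

c* ≈ 1.07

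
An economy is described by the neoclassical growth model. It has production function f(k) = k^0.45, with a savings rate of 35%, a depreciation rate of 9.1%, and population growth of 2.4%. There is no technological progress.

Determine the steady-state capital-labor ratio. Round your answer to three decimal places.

k* ≈ 7.566

At the steady state, Δk = 0, so s·k^α = (n + δ)·k.
Dividing both sides by k: k^(1−α) = s / (n + δ).
k^0.55 = 0.35 / (0.024 + 0.091) = 0.35 / 0.115 = 3.0435
k* = 3.0435^(1/0.55) ≈ 7.5659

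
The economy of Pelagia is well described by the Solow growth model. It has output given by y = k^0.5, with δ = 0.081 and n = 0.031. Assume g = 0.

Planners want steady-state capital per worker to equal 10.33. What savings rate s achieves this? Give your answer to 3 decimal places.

s ≈ 0.360

Steady state requires s·f(k) = (n + δ)·k, i.e. s·k^α = (n + δ)·k.
So s / (n + δ) = (k*)^(1−α) = 10.33^0.5 = 3.2140.
Therefore s = 3.2140 × (n + δ) = 3.2140 × 0.112 = 0.3600.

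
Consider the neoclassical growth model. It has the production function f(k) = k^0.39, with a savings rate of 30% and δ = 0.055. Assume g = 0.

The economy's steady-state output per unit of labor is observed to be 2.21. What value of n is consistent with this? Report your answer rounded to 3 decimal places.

In steady state, investment equals break-even investment: s·k^α = (n + δ)·k.
Since y* = [s/(n + δ)]^(α/(1−α)), we have s/(n + δ) = (y*)^((1−α)/α) = 2.21^1.5641 = 3.4567.
Therefore n + δ = s / 3.4567 = 0.30 / 3.4567 = 0.0868, so n = 0.0868 − 0.055 = 0.0318.

n ≈ 0.032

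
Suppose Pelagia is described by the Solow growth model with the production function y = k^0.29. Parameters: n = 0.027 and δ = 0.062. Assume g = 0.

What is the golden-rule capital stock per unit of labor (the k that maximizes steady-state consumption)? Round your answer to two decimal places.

The golden rule sets f'(k) = n + δ, i.e. α·k^(α−1) = n + δ.
So k^(1−α) = α / (n + δ) = 0.29 / 0.089 = 3.2584.
k_gold = 3.2584^(1/0.71) ≈ 5.2789

k_gold ≈ 5.28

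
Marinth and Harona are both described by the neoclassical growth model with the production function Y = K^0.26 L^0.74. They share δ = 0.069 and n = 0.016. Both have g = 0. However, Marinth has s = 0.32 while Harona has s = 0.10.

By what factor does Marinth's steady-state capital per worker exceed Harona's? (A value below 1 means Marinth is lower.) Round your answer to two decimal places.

k*_M / k*_H ≈ 4.82

Steady-state k* = [s/(n + δ)]^(1/(1−α)), so the ratio is [ (s_M/(n + δ)_M) / (s_H/(n + δ)_H) ]^1.3514.
s_M/(n + δ)_M = 0.32/0.085 = 3.7647; s_H/(n + δ)_H = 0.10/0.085 = 1.1765.
Ratio = (3.7647/1.1765)^1.3514 = 3.1999^1.3514 ≈ 4.8155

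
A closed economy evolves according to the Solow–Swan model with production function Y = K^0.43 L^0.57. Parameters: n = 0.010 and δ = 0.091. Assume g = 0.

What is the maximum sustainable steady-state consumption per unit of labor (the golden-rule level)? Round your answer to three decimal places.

At the golden rule, f'(k) = n + δ, so α·k^(α−1) = n + δ and k_gold = (α/(n + δ))^(1/(1−α)).
k_gold = (0.43/0.101)^(1/0.57) = 4.2574^1.7544 ≈ 12.6990
c_gold = f(k_gold) − (n + δ)·k_gold = 2.9828 − 0.101×12.6990 ≈ 1.7002

c_gold ≈ 1.700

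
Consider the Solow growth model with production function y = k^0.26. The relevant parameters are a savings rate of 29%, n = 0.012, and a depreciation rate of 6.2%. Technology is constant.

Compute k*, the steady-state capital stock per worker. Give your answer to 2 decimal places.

k* ≈ 6.33

Steady state requires s·f(k) = (n + δ)·k, i.e. s·k^α = (n + δ)·k.
Dividing both sides by k: k^(1−α) = s / (n + δ).
k^0.74 = 0.29 / (0.012 + 0.062) = 0.29 / 0.074 = 3.9189
k* = 3.9189^(1/0.74) ≈ 6.3325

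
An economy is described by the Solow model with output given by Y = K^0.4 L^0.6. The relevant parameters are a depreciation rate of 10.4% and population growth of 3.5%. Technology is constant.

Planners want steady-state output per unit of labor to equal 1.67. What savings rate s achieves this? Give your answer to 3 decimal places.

In steady state, investment equals break-even investment: s·k^α = (n + δ)·k.
Since y* = [s/(n + δ)]^(α/(1−α)), we have s/(n + δ) = (y*)^((1−α)/α) = 1.67^1.5 = 2.1581.
Therefore s = 2.1581 × (n + δ) = 2.1581 × 0.139 = 0.3000.

s ≈ 0.300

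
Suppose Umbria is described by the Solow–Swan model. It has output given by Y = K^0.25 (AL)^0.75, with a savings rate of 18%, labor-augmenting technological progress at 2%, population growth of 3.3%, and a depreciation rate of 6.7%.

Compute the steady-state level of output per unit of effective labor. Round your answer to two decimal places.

y* = 1.14

Steady state requires s·f(k) = (n + g + δ)·k, i.e. s·k^α = (n + g + δ)·k.
Dividing both sides by k: k^(1−α) = s / (n + g + δ).
k^0.75 = 0.18 / (0.033 + 0.020 + 0.067) = 0.18 / 0.120 = 1.5000
k* = 1.5000^(1/0.75) ≈ 1.7171
y* = (k*)^α = 1.7171^0.25 ≈ 1.1447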